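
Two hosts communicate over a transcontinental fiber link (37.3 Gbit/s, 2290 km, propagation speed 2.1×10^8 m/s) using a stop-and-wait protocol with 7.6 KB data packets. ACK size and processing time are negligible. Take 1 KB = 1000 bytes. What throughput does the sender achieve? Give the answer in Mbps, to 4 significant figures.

t_tx = L/R = 60800/37300000000 = 1.63003e-06 s.
t_prop = 2290000/210000000 = 0.0109048 s; RTT = 0.0218095 s.
Cycle = t_tx + RTT = 0.0218112 s.
Throughput = L / cycle = 60800 / 0.0218112 = 2.788 Mbps.

2.788 Mbps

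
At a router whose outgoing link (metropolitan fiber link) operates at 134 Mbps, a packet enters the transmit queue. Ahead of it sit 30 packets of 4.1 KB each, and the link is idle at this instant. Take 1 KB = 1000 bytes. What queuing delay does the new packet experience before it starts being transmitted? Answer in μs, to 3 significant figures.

Each queued packet: L/R = 32800/134000000 = 244.776 μs.
30 queued → 7343.28 μs.
Queuing delay = 7340 μs.

7340 μs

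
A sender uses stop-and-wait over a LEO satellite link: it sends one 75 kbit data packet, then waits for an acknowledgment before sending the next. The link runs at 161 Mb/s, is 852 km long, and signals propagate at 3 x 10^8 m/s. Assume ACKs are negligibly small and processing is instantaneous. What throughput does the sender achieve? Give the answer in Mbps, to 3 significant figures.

t_tx = L/R = 75000/161000000 = 0.000465839 s.
t_prop = 852000/300000000 = 0.00284 s; RTT = 0.00568 s.
Cycle = t_tx + RTT = 0.00614584 s.
Throughput = L / cycle = 75000 / 0.00614584 = 12.2 Mbps.

12.2 Mbps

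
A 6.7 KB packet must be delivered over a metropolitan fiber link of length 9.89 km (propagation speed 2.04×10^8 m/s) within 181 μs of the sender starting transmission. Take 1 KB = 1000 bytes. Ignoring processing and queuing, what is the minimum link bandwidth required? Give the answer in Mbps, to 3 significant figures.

404 Mbps

L = 53600 bits.
Propagation delay = 9890 / 204000000 = 48.4804 μs.
Transmission budget = 181 − 48.4804 = 132.52 μs.
R ≥ L / t_tx = 53600 bits / 0.00013252 s = 404 Mbps.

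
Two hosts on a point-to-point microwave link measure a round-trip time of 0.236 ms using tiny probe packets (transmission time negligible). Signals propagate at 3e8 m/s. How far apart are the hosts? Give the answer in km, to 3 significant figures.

35.4 km

One-way propagation = RTT/2 = 0.118 ms.
d = s × t = 300000000 × 0.000118 = 35.4 km.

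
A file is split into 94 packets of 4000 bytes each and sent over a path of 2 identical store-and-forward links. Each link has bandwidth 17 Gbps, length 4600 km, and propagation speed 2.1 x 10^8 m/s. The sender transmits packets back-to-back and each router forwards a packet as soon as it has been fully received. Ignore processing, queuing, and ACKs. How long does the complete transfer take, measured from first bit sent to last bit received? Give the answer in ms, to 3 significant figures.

44.0 ms

Per-hop transmission t_tx = L/R = 32000/17000000000 = 0.00188235 ms.
Per-hop propagation t_prop = 4600000/210000000 = 21.9048 ms.
Pipeline fill: first packet needs 2·t_tx to clear all hops; remaining 93 packets each add one t_tx.
Total = (2+94-1)·t_tx + 2·t_prop = 95·0.00188235 + 2·21.9048 = 44.0 ms.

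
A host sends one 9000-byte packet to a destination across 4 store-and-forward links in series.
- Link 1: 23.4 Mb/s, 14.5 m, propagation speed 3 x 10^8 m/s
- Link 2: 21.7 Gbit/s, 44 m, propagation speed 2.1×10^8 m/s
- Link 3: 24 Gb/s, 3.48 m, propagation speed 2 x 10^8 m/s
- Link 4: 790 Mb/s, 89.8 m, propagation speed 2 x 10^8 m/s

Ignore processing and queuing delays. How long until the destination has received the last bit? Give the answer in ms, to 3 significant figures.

L = 9000 × 8 = 72000 bits.
Transmission delays (L/R per hop): 3.07692, 0.00331797, 0.003, 0.0911392 ms; sum = 3.17438 ms.
Propagation delays (d/s per hop): 4.83333e-05, 0.000209524, 1.74e-05, 0.000449 ms; sum = 0.000724257 ms.
End-to-end = 3.18 ms.

3.18 ms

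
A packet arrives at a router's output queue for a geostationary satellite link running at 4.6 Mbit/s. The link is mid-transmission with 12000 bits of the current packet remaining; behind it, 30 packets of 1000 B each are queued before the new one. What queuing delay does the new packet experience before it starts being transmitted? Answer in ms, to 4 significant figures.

Each queued packet: L/R = 8000/4600000 = 1.73913 ms.
30 queued → 52.1739 ms.
Plus remaining 12000 bits of current packet: 2.6087 ms.
Queuing delay = 54.78 ms.

54.78 ms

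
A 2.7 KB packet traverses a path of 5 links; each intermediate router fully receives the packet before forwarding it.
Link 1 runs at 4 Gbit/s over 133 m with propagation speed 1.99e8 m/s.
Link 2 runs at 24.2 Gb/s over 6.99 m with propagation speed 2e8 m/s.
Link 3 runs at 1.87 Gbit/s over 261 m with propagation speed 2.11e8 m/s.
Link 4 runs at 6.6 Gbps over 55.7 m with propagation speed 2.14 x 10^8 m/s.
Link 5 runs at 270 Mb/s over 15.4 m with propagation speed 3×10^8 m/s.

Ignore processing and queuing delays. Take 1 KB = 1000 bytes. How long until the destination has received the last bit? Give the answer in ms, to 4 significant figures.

0.1034 ms

L = 21600 bits.
Transmission delays (L/R per hop): 0.0054, 0.000892562, 0.0115508, 0.00327273, 0.08 ms; sum = 0.101116 ms.
Propagation delays (d/s per hop): 0.000668342, 3.495e-05, 0.00123697, 0.00026028, 5.13333e-05 ms; sum = 0.00225187 ms.
End-to-end = 0.1034 ms.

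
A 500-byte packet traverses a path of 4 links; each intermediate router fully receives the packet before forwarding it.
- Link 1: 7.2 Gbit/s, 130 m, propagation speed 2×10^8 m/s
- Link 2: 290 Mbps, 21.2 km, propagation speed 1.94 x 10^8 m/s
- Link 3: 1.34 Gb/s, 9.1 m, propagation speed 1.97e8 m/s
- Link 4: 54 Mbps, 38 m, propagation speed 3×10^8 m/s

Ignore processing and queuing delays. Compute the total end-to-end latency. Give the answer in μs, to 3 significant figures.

202 μs

L = 500 × 8 = 4000 bits.
Transmission delays (L/R per hop): 0.555556, 13.7931, 2.98507, 74.0741 μs; sum = 91.4078 μs.
Propagation delays (d/s per hop): 0.65, 109.278, 0.0461929, 0.126667 μs; sum = 110.101 μs.
End-to-end = 202 μs.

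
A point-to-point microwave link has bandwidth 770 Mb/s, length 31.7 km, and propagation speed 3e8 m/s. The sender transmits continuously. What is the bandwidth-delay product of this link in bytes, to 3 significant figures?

Propagation delay = 31700 / 300000000 = 0.000105667 s.
BDP = R × t_prop = 770000000 × 0.000105667 = 81363.3 bits.
In bytes: 81363.3/8 = 10200 bytes.

10200 bytes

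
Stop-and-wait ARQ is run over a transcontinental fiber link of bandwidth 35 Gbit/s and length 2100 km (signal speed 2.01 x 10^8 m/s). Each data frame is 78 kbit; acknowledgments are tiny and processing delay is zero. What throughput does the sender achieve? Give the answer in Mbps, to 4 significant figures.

3.732 Mbps

t_tx = L/R = 78000/35000000000 = 2.22857e-06 s.
t_prop = 2100000/2.01e+08 = 0.0104478 s; RTT = 0.0208955 s.
Cycle = t_tx + RTT = 0.0208978 s.
Throughput = L / cycle = 78000 / 0.0208978 = 3.732 Mbps.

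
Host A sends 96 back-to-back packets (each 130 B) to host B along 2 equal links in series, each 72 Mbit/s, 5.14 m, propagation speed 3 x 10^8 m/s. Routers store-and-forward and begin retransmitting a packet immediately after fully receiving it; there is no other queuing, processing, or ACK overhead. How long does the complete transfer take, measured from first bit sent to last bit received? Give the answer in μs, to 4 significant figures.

1401 μs

Per-hop transmission t_tx = L/R = 1040/72000000 = 14.4444 μs.
Per-hop propagation t_prop = 5.14/300000000 = 0.0171333 μs.
Pipeline fill: first packet needs 2·t_tx to clear all hops; remaining 95 packets each add one t_tx.
Total = (2+96-1)·t_tx + 2·t_prop = 97·14.4444 + 2·0.0171333 = 1401 μs.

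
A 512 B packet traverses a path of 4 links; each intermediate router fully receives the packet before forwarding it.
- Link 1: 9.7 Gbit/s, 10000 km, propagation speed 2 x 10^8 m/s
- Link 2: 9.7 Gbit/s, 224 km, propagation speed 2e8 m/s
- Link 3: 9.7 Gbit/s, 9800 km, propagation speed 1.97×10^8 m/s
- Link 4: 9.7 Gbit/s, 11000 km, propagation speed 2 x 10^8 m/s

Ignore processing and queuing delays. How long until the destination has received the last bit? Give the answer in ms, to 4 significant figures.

L = 512 × 8 = 4096 bits.
Transmission delay per hop = L/R = 4096/9700000000 = 0.000422268 ms; 4 hops → 0.00168907 ms.
Propagation delays (d/s per hop): 50, 1.12, 49.7462, 55 ms; sum = 155.866 ms.
End-to-end = 155.9 ms.

155.9 ms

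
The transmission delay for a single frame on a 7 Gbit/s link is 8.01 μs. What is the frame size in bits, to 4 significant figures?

56070 bits

L = R × t_tx = 7000000000 b/s × 8.01e-06 s = 56070 bits.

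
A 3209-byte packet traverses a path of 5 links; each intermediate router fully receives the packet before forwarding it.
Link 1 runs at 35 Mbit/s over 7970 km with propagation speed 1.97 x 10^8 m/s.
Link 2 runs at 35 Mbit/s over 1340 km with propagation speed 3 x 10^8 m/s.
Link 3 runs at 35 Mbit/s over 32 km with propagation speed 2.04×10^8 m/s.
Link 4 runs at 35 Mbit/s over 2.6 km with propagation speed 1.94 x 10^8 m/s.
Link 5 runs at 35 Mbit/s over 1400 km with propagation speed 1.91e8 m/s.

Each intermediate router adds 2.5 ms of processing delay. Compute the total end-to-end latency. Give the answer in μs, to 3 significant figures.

66100 μs

L = 3209 × 8 = 25672 bits.
Transmission delay per hop = L/R = 25672/35000000 = 733.486 μs; 5 hops → 3667.43 μs.
Propagation delays (d/s per hop): 40456.9, 4466.67, 156.863, 13.4021, 7329.84 μs; sum = 52423.6 μs.
Processing at 4 router(s): 4 × 2.5 ms = 10000 μs.
End-to-end = 66100 μs.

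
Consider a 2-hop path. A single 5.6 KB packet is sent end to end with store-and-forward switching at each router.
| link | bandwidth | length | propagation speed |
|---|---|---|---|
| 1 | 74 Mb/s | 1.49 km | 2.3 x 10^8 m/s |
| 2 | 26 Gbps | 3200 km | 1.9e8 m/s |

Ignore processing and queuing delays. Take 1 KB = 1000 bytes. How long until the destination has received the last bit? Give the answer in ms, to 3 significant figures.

L = 44800 bits.
Transmission delays (L/R per hop): 0.605405, 0.00172308 ms; sum = 0.607128 ms.
Propagation delays (d/s per hop): 0.00647826, 16.8421 ms; sum = 16.8486 ms.
End-to-end = 17.5 ms.

17.5 ms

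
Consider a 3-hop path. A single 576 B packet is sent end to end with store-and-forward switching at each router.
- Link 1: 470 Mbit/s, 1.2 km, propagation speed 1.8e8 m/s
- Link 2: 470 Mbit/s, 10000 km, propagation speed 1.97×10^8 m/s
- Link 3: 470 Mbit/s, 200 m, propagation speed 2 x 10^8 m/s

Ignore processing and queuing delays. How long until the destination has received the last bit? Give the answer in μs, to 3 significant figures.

L = 576 × 8 = 4608 bits.
Transmission delay per hop = L/R = 4608/470000000 = 9.80426 μs; 3 hops → 29.4128 μs.
Propagation delays (d/s per hop): 6.66667, 50761.4, 1 μs; sum = 50769.1 μs.
End-to-end = 50800 μs.

50800 μs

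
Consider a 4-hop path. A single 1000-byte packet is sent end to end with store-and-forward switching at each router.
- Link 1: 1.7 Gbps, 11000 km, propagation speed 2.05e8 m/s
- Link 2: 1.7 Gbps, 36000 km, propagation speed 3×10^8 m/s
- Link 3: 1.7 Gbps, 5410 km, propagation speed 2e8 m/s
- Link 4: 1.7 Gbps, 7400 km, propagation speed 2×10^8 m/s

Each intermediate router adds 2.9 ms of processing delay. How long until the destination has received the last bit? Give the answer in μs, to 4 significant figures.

246400 μs

L = 1000 × 8 = 8000 bits.
Transmission delay per hop = L/R = 8000/1700000000 = 4.70588 μs; 4 hops → 18.8235 μs.
Propagation delays (d/s per hop): 53658.5, 120000, 27050, 37000 μs; sum = 237709 μs.
Processing at 3 router(s): 3 × 2.9 ms = 8700 μs.
End-to-end = 246400 μs.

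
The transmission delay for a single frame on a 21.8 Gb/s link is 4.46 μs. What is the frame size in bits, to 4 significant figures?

97230 bits

L = R × t_tx = 21800000000 b/s × 4.46e-06 s = 97228 bits.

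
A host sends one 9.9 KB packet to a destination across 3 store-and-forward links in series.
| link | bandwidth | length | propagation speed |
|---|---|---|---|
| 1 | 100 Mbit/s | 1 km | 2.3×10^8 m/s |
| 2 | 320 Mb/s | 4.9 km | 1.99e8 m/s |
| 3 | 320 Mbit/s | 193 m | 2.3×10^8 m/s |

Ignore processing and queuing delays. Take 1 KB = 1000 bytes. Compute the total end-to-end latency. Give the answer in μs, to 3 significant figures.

1320 μs

L = 79200 bits.
Transmission delays (L/R per hop): 792, 247.5, 247.5 μs; sum = 1287 μs.
Propagation delays (d/s per hop): 4.34783, 24.6231, 0.83913 μs; sum = 29.8101 μs.
End-to-end = 1320 μs.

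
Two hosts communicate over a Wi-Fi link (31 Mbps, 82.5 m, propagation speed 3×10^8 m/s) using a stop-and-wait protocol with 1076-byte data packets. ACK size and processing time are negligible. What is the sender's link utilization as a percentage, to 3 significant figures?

t_tx = L/R = 8608/31000000 = 0.000277677 s.
t_prop = 82.5/300000000 = 2.75e-07 s; RTT = 5.5e-07 s.
Cycle = t_tx + RTT = 0.000278227 s.
Utilization = t_tx / cycle = 0.000277677/0.000278227 = 99.8 %.

99.8 %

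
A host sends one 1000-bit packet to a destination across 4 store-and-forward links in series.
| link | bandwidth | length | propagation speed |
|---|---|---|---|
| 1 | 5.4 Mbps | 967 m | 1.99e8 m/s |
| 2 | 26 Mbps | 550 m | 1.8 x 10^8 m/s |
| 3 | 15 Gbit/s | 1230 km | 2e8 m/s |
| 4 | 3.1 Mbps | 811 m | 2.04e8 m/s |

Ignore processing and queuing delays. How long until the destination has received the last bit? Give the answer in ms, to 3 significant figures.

Transmission delays (L/R per hop): 0.185185, 0.0384615, 6.66667e-05, 0.322581 ms; sum = 0.546294 ms.
Propagation delays (d/s per hop): 0.0048593, 0.00305556, 6.15, 0.00397549 ms; sum = 6.16189 ms.
End-to-end = 6.71 ms.

6.71 ms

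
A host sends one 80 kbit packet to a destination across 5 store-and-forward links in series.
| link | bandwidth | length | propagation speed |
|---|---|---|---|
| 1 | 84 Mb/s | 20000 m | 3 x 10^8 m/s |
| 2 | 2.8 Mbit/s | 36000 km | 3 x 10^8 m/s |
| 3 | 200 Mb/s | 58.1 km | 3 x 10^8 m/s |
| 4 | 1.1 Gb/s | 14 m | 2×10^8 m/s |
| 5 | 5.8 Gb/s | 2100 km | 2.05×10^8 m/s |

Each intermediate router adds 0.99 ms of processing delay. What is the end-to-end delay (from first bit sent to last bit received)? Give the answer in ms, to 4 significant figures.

L = 80000 bits.
Transmission delays (L/R per hop): 0.952381, 28.5714, 0.4, 0.0727273, 0.0137931 ms; sum = 30.0103 ms.
Propagation delays (d/s per hop): 0.0666667, 120, 0.193667, 7e-05, 10.2439 ms; sum = 130.504 ms.
Processing at 4 router(s): 4 × 0.99 ms = 3.96 ms.
End-to-end = 164.5 ms.

164.5 ms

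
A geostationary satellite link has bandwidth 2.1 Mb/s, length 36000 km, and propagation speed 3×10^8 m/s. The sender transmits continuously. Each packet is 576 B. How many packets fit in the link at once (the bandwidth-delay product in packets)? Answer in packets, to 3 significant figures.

54.7 packets

Propagation delay = 36000000 / 300000000 = 0.12 s.
BDP = R × t_prop = 2100000 × 0.12 = 252000 bits.
In packets of 4608 bits: 54.7 packets.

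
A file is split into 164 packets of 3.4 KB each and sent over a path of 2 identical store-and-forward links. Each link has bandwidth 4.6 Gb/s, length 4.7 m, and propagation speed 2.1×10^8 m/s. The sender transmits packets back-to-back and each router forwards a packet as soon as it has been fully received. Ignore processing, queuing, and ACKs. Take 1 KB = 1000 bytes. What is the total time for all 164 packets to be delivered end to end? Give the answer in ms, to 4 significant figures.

Per-hop transmission t_tx = L/R = 27200/4600000000 = 0.00591304 ms.
Per-hop propagation t_prop = 4.7/210000000 = 2.2381e-05 ms.
Pipeline fill: first packet needs 2·t_tx to clear all hops; remaining 163 packets each add one t_tx.
Total = (2+164-1)·t_tx + 2·t_prop = 165·0.00591304 + 2·2.2381e-05 = 0.9757 ms.

0.9757 ms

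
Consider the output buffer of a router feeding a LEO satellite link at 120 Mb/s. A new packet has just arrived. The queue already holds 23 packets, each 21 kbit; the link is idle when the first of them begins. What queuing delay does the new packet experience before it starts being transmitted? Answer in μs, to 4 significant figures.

Each queued packet: L/R = 21000/120000000 = 175 μs.
23 queued → 4025 μs.
Queuing delay = 4025 μs.

4025 μs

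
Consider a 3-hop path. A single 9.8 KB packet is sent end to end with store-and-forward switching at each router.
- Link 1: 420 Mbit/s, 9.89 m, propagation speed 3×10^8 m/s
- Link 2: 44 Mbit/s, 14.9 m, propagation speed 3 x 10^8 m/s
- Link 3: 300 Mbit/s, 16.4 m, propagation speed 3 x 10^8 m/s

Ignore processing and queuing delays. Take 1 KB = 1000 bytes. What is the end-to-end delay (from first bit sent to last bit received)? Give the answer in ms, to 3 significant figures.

L = 78400 bits.
Transmission delays (L/R per hop): 0.186667, 1.78182, 0.261333 ms; sum = 2.22982 ms.
Propagation delays (d/s per hop): 3.29667e-05, 4.96667e-05, 5.46667e-05 ms; sum = 0.0001373 ms.
End-to-end = 2.23 ms.

2.23 ms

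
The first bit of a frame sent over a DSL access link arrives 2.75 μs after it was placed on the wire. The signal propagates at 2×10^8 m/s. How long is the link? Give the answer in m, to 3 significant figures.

550 m

d = s × t_prop = 200000000 × 2.75e-06 = 550 m.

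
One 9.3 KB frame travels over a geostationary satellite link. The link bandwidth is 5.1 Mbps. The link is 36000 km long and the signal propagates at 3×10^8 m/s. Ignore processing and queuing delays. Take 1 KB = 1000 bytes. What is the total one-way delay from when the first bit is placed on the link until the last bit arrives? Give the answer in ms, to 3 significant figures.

135 ms

L = 74400 bits.
Transmission delay = L/R = 74400 / 5100000 = 14.5882 ms.
Propagation delay = d/s = 36000000 m / 300000000 m/s = 120 ms.
Total = 135 ms.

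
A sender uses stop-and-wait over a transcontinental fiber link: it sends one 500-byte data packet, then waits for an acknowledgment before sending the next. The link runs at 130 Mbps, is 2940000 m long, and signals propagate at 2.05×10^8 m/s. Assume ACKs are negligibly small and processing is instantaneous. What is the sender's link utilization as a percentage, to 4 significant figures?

0.1072 %

t_tx = L/R = 4000/130000000 = 3.07692e-05 s.
t_prop = 2940000/2.05e+08 = 0.0143415 s; RTT = 0.0286829 s.
Cycle = t_tx + RTT = 0.0287137 s.
Utilization = t_tx / cycle = 3.07692e-05/0.0287137 = 0.1072 %.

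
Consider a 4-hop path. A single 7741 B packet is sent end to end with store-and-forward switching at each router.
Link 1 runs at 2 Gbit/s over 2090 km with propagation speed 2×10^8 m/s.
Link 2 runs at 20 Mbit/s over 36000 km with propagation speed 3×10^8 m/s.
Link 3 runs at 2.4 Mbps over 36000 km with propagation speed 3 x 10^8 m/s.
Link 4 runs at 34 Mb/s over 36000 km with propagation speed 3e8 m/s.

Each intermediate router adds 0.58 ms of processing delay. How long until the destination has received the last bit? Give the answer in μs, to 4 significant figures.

402900 μs

L = 7741 × 8 = 61928 bits.
Transmission delays (L/R per hop): 30.964, 3096.4, 25803.3, 1821.41 μs; sum = 30752.1 μs.
Propagation delays (d/s per hop): 10450, 120000, 120000, 120000 μs; sum = 370450 μs.
Processing at 3 router(s): 3 × 0.58 ms = 1740 μs.
End-to-end = 402900 μs.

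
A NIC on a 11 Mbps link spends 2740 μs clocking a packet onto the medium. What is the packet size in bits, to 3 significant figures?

L = R × t_tx = 11000000 b/s × 0.00274 s = 30140 bits.

30100 bits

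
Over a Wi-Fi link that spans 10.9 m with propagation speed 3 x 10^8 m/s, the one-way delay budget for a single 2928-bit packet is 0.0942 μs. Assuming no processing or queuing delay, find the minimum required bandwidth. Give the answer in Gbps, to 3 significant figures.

50.6 Gbps

Propagation delay = 10.9 / 300000000 = 0.0363333 μs.
Transmission budget = 0.0942 − 0.0363333 = 0.0578667 μs.
R ≥ L / t_tx = 2928 bits / 5.78667e-08 s = 50.6 Gbps.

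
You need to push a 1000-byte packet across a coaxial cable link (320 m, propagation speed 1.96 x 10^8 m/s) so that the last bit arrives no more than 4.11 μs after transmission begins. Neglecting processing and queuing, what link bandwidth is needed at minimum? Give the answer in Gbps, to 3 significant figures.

L = 8000 bits.
Propagation delay = 320 / 196000000 = 1.63265 μs.
Transmission budget = 4.11 − 1.63265 = 2.47735 μs.
R ≥ L / t_tx = 8000 bits / 2.47735e-06 s = 3.23 Gbps.

3.23 Gbps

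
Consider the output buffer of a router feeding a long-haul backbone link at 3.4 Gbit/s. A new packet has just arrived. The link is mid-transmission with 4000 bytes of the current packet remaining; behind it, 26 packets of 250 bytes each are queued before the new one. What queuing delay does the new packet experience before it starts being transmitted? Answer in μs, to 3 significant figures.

Each queued packet: L/R = 2000/3400000000 = 0.588235 μs.
26 queued → 15.2941 μs.
Plus remaining 32000 bits of current packet: 9.41176 μs.
Queuing delay = 24.7 μs.

24.7 μs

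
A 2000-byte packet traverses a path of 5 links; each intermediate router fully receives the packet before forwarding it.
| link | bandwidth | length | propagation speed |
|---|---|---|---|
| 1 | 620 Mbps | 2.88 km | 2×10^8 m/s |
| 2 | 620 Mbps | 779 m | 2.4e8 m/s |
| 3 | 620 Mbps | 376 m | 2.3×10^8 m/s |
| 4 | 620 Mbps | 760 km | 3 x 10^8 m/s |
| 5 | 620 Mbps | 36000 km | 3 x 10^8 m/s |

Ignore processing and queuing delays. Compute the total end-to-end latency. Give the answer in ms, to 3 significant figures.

L = 2000 × 8 = 16000 bits.
Transmission delay per hop = L/R = 16000/620000000 = 0.0258065 ms; 5 hops → 0.129032 ms.
Propagation delays (d/s per hop): 0.0144, 0.00324583, 0.00163478, 2.53333, 120 ms; sum = 122.553 ms.
End-to-end = 123 ms.

123 ms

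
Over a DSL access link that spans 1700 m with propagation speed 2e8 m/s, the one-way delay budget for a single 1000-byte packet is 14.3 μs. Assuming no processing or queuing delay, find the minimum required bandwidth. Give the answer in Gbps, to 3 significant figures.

L = 8000 bits.
Propagation delay = 1700 / 200000000 = 8.5 μs.
Transmission budget = 14.3 − 8.5 = 5.8 μs.
R ≥ L / t_tx = 8000 bits / 5.8e-06 s = 1.38 Gbps.

1.38 Gbps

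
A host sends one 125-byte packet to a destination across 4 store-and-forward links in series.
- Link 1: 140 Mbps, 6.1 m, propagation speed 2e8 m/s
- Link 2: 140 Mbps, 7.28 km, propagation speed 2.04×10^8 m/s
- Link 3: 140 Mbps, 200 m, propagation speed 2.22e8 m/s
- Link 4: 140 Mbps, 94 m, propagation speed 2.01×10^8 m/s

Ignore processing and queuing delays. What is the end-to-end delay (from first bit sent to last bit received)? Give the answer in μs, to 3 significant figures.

65.7 μs

L = 125 × 8 = 1000 bits.
Transmission delay per hop = L/R = 1000/140000000 = 7.14286 μs; 4 hops → 28.5714 μs.
Propagation delays (d/s per hop): 0.0305, 35.6863, 0.900901, 0.467662 μs; sum = 37.0853 μs.
End-to-end = 65.7 μs.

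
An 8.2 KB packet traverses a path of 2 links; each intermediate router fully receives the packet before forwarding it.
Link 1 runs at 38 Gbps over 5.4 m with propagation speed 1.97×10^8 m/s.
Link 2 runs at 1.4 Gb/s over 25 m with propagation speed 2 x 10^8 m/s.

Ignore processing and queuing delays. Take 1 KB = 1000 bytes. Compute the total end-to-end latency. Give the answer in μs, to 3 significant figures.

48.7 μs

L = 65600 bits.
Transmission delays (L/R per hop): 1.72632, 46.8571 μs; sum = 48.5835 μs.
Propagation delays (d/s per hop): 0.0274112, 0.125 μs; sum = 0.152411 μs.
End-to-end = 48.7 μs.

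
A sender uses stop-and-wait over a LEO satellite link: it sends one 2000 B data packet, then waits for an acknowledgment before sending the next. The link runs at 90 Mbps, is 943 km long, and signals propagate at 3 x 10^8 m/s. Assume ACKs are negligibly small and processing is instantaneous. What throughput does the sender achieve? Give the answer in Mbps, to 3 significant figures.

t_tx = L/R = 16000/90000000 = 0.000177778 s.
t_prop = 943000/300000000 = 0.00314333 s; RTT = 0.00628667 s.
Cycle = t_tx + RTT = 0.00646444 s.
Throughput = L / cycle = 16000 / 0.00646444 = 2.48 Mbps.

2.48 Mbps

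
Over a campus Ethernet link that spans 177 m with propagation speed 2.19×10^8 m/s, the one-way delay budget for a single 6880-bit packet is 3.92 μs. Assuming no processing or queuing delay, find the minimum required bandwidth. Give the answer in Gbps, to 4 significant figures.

2.211 Gbps

Propagation delay = 177 / 219000000 = 0.808219 μs.
Transmission budget = 3.92 − 0.808219 = 3.11178 μs.
R ≥ L / t_tx = 6880 bits / 3.11178e-06 s = 2.211 Gbps.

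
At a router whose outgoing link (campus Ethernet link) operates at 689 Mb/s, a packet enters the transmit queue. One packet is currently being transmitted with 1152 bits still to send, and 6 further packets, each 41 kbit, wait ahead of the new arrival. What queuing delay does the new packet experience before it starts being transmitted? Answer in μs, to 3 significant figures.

359 μs

Each queued packet: L/R = 41000/689000000 = 59.5065 μs.
6 queued → 357.039 μs.
Plus remaining 1152 bits of current packet: 1.67199 μs.
Queuing delay = 359 μs.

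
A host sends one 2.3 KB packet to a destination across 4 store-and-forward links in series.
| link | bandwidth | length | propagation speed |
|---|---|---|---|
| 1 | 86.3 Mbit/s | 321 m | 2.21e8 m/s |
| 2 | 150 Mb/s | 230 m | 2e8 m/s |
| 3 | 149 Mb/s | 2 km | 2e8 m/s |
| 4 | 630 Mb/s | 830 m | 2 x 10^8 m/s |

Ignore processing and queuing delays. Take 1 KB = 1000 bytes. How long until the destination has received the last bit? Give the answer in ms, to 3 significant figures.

L = 18400 bits.
Transmission delays (L/R per hop): 0.21321, 0.122667, 0.12349, 0.0292063 ms; sum = 0.488573 ms.
Propagation delays (d/s per hop): 0.00145249, 0.00115, 0.01, 0.00415 ms; sum = 0.0167525 ms.
End-to-end = 0.505 ms.

0.505 ms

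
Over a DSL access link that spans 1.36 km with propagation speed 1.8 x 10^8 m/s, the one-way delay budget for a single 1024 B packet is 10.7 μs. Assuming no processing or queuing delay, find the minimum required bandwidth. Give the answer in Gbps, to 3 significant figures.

L = 8192 bits.
Propagation delay = 1360 / 180000000 = 7.55556 μs.
Transmission budget = 10.7 − 7.55556 = 3.14444 μs.
R ≥ L / t_tx = 8192 bits / 3.14444e-06 s = 2.61 Gbps.

2.61 Gbps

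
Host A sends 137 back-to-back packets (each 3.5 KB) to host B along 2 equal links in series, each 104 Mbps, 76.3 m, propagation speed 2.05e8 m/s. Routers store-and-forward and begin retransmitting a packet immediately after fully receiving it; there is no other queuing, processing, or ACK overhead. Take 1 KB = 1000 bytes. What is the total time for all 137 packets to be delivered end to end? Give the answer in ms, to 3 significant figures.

37.2 ms

Per-hop transmission t_tx = L/R = 28000/104000000 = 0.269231 ms.
Per-hop propagation t_prop = 76.3/2.05e+08 = 0.000372195 ms.
Pipeline fill: first packet needs 2·t_tx to clear all hops; remaining 136 packets each add one t_tx.
Total = (2+137-1)·t_tx + 2·t_prop = 138·0.269231 + 2·0.000372195 = 37.2 ms.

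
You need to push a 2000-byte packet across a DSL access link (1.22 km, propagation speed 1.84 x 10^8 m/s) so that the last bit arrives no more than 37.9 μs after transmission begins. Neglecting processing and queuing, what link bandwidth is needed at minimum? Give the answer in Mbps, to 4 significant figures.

L = 16000 bits.
Propagation delay = 1220 / 184000000 = 6.63043 μs.
Transmission budget = 37.9 − 6.63043 = 31.2696 μs.
R ≥ L / t_tx = 16000 bits / 3.12696e-05 s = 511.7 Mbps.

511.7 Mbps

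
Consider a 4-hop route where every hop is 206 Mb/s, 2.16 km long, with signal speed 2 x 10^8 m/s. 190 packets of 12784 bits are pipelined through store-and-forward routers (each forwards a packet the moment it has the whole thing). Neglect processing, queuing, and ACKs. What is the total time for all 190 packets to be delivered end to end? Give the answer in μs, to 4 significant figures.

Per-hop transmission t_tx = L/R = 12784/206000000 = 62.0583 μs.
Per-hop propagation t_prop = 2160/200000000 = 10.8 μs.
Pipeline fill: first packet needs 4·t_tx to clear all hops; remaining 189 packets each add one t_tx.
Total = (4+190-1)·t_tx + 4·t_prop = 193·62.0583 + 4·10.8 = 12020 μs.

12020 μs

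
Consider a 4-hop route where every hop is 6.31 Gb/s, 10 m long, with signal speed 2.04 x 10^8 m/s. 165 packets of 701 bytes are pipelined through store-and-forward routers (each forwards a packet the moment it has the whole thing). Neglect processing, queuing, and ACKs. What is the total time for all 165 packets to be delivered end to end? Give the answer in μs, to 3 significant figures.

Per-hop transmission t_tx = L/R = 5608/6310000000 = 0.888748 μs.
Per-hop propagation t_prop = 10/204000000 = 0.0490196 μs.
Pipeline fill: first packet needs 4·t_tx to clear all hops; remaining 164 packets each add one t_tx.
Total = (4+165-1)·t_tx + 4·t_prop = 168·0.888748 + 4·0.0490196 = 150 μs.

150 μs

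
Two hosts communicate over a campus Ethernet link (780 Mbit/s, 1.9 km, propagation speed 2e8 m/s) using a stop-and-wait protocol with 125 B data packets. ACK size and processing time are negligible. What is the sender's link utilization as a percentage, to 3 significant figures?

t_tx = L/R = 1000/780000000 = 1.28205e-06 s.
t_prop = 1900/200000000 = 9.5e-06 s; RTT = 1.9e-05 s.
Cycle = t_tx + RTT = 2.02821e-05 s.
Utilization = t_tx / cycle = 1.28205e-06/2.02821e-05 = 6.32 %.

6.32 %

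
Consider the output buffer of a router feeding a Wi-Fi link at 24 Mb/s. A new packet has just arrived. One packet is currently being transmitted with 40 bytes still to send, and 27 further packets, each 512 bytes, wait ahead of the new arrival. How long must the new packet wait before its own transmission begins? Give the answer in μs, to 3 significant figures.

4620 μs

Each queued packet: L/R = 4096/24000000 = 170.667 μs.
27 queued → 4608 μs.
Plus remaining 320 bits of current packet: 13.3333 μs.
Queuing delay = 4620 μs.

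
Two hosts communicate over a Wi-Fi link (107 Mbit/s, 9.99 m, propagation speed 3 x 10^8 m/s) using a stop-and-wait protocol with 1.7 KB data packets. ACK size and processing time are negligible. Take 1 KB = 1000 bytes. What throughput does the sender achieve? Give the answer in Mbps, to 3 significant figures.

t_tx = L/R = 13600/107000000 = 0.000127103 s.
t_prop = 9.99/300000000 = 3.33e-08 s; RTT = 6.66e-08 s.
Cycle = t_tx + RTT = 0.000127169 s.
Throughput = L / cycle = 13600 / 0.000127169 = 107 Mbps.

107 Mbps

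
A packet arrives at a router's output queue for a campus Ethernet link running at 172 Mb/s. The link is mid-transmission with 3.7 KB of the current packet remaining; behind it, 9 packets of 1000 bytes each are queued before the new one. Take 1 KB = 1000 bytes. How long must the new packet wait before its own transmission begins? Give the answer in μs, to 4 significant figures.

Each queued packet: L/R = 8000/172000000 = 46.5116 μs.
9 queued → 418.605 μs.
Plus remaining 29600 bits of current packet: 172.093 μs.
Queuing delay = 590.7 μs.

590.7 μs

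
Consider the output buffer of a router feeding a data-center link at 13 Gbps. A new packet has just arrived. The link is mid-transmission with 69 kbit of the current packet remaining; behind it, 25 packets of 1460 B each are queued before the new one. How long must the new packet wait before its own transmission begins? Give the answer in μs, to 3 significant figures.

Each queued packet: L/R = 11680/13000000000 = 0.898462 μs.
25 queued → 22.4615 μs.
Plus remaining 69000 bits of current packet: 5.30769 μs.
Queuing delay = 27.8 μs.

27.8 μs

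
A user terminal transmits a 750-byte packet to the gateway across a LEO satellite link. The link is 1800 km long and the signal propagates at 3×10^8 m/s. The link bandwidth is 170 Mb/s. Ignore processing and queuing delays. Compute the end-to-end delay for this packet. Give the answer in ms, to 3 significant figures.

L = 750 × 8 = 6000 bits.
Transmission delay = L/R = 6000 / 170000000 = 0.0352941 ms.
Propagation delay = d/s = 1800000 m / 300000000 m/s = 6 ms.
Total = 6.04 ms.

6.04 ms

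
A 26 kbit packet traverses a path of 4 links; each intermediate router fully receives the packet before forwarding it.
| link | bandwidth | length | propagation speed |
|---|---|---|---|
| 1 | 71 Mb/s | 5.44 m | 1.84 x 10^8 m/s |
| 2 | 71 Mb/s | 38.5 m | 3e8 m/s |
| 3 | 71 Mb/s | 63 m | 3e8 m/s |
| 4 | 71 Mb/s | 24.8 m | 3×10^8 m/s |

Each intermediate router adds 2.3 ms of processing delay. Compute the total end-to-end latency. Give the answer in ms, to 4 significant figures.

L = 26000 bits.
Transmission delay per hop = L/R = 26000/71000000 = 0.366197 ms; 4 hops → 1.46479 ms.
Propagation delays (d/s per hop): 2.95652e-05, 0.000128333, 0.00021, 8.26667e-05 ms; sum = 0.000450565 ms.
Processing at 3 router(s): 3 × 2.3 ms = 6.9 ms.
End-to-end = 8.365 ms.

8.365 ms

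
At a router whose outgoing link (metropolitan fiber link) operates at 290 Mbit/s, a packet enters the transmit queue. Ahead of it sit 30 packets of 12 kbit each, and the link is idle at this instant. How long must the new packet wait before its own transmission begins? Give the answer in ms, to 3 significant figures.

Each queued packet: L/R = 12000/290000000 = 0.0413793 ms.
30 queued → 1.24138 ms.
Queuing delay = 1.24 ms.

1.24 ms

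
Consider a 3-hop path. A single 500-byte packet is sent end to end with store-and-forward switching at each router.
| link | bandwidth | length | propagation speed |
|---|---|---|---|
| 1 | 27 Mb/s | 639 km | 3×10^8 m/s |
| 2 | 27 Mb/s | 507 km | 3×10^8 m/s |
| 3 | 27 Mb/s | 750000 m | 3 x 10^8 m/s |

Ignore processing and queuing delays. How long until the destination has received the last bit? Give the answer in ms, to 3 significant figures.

6.76 ms

L = 500 × 8 = 4000 bits.
Transmission delay per hop = L/R = 4000/27000000 = 0.148148 ms; 3 hops → 0.444444 ms.
Propagation delays (d/s per hop): 2.13, 1.69, 2.5 ms; sum = 6.32 ms.
End-to-end = 6.76 ms.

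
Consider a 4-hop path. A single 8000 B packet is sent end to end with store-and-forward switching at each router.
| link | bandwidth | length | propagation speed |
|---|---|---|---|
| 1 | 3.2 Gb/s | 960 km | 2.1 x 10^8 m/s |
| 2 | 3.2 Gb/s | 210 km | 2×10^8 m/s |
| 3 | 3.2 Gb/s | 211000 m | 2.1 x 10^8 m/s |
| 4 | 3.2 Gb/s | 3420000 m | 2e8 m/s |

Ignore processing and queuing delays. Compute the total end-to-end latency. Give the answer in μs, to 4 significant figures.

23810 μs

L = 8000 × 8 = 64000 bits.
Transmission delay per hop = L/R = 64000/3200000000 = 20 μs; 4 hops → 80 μs.
Propagation delays (d/s per hop): 4571.43, 1050, 1004.76, 17100 μs; sum = 23726.2 μs.
End-to-end = 23810 μs.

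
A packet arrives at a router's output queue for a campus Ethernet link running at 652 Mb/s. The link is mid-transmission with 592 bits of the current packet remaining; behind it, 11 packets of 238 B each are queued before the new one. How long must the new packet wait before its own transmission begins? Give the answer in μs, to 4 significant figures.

Each queued packet: L/R = 1904/652000000 = 2.92025 μs.
11 queued → 32.1227 μs.
Plus remaining 592 bits of current packet: 0.907975 μs.
Queuing delay = 33.03 μs.

33.03 μs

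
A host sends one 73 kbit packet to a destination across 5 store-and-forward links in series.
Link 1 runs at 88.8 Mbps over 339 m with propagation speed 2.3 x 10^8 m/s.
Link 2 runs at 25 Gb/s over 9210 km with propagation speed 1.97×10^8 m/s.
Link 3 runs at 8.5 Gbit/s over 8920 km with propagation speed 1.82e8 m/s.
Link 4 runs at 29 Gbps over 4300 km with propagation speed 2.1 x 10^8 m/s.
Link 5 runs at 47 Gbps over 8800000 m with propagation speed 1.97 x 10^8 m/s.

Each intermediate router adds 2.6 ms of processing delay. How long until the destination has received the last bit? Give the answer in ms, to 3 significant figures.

L = 73000 bits.
Transmission delays (L/R per hop): 0.822072, 0.00292, 0.00858824, 0.00251724, 0.00155319 ms; sum = 0.837651 ms.
Propagation delays (d/s per hop): 0.00147391, 46.7513, 49.011, 20.4762, 44.6701 ms; sum = 160.91 ms.
Processing at 4 router(s): 4 × 2.6 ms = 10.4 ms.
End-to-end = 172 ms.

172 ms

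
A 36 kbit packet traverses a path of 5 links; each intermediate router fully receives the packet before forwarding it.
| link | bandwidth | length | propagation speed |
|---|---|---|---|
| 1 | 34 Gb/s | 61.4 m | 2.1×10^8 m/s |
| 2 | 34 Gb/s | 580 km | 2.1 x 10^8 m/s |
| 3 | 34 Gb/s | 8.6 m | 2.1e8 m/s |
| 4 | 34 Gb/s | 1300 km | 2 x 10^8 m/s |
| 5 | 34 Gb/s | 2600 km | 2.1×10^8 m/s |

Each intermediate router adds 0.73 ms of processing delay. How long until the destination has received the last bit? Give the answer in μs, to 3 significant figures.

24600 μs

L = 36000 bits.
Transmission delay per hop = L/R = 36000/34000000000 = 1.05882 μs; 5 hops → 5.29412 μs.
Propagation delays (d/s per hop): 0.292381, 2761.9, 0.0409524, 6500, 12381 μs; sum = 21643.2 μs.
Processing at 4 router(s): 4 × 0.73 ms = 2920 μs.
End-to-end = 24600 μs.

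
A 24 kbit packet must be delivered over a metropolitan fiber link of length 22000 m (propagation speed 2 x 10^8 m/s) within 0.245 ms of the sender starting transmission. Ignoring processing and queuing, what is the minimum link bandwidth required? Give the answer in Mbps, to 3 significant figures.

178 Mbps

Propagation delay = 22000 / 200000000 = 0.11 ms.
Transmission budget = 0.245 − 0.11 = 0.135 ms.
R ≥ L / t_tx = 24000 bits / 0.000135 s = 178 Mbps.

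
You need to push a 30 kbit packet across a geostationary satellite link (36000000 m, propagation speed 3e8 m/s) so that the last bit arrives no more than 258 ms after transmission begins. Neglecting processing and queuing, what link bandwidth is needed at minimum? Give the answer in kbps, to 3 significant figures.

217 kbps

Propagation delay = 36000000 / 300000000 = 120 ms.
Transmission budget = 258 − 120 = 138 ms.
R ≥ L / t_tx = 30000 bits / 0.138 s = 217 kbps.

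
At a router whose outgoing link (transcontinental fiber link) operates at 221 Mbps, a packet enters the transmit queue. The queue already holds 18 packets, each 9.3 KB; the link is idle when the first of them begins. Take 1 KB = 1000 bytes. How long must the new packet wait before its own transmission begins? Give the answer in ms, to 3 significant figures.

Each queued packet: L/R = 74400/221000000 = 0.336652 ms.
18 queued → 6.05973 ms.
Queuing delay = 6.06 ms.

6.06 ms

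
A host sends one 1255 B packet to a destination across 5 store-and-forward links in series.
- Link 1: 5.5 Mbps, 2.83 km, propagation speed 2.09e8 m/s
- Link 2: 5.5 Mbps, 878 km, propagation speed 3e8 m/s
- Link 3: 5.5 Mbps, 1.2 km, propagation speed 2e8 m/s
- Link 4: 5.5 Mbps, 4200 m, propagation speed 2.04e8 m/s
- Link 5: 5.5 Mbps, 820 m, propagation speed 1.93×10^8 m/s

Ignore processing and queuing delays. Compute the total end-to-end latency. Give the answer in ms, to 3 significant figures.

12.1 ms

L = 1255 × 8 = 10040 bits.
Transmission delay per hop = L/R = 10040/5500000 = 1.82545 ms; 5 hops → 9.12727 ms.
Propagation delays (d/s per hop): 0.0135407, 2.92667, 0.006, 0.0205882, 0.0042487 ms; sum = 2.97104 ms.
End-to-end = 12.1 ms.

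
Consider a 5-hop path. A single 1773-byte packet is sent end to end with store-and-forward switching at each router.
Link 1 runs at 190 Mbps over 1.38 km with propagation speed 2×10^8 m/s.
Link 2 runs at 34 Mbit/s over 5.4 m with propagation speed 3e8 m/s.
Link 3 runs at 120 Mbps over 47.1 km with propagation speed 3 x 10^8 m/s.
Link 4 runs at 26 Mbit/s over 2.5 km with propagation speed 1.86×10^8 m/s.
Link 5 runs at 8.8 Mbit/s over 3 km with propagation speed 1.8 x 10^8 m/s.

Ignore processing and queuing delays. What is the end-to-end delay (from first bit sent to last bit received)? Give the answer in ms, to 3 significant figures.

L = 1773 × 8 = 14184 bits.
Transmission delays (L/R per hop): 0.0746526, 0.417176, 0.1182, 0.545538, 1.61182 ms; sum = 2.76739 ms.
Propagation delays (d/s per hop): 0.0069, 1.8e-05, 0.157, 0.0134409, 0.0166667 ms; sum = 0.194026 ms.
End-to-end = 2.96 ms.

2.96 ms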